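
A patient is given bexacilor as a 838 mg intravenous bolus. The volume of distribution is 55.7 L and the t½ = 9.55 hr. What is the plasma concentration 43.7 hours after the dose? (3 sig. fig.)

0.631 mg/L

C₀ = dose / V = 838 / 55.7 = 15.04 mg/L
k = ln 2 / 9.55 = 0.07258 hr⁻¹
C(t) = C₀ e^(−kt) = 15.04 × e^(−0.07258 × 43.7) = 15.04 × e^(−3.172) = 15.04 × 0.04193 ≈ 0.631 mg/L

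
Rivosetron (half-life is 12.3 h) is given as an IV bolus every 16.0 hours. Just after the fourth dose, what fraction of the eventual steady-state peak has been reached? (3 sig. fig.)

k = ln 2 / 12.3 = 0.05635 h⁻¹
f_n = 1 − e^(−nkτ) = 1 − e^(−4 × 0.05635 × 16.0) = 1 − e^(−3.607) = 1 − 0.02714 ≈ 0.973

0.973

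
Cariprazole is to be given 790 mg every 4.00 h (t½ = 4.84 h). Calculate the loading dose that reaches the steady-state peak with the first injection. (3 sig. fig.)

k = ln 2 / 4.84 = 0.1432 h⁻¹
Accumulation ratio R = 1 / (1 − e^(−kτ)) = 1 / (1 − e^(−0.1432×4.00)) = 1 / (1 − 0.5639) = 2.293
Loading dose = maintenance dose × R = 790 × 2.293 ≈ 1810 mg

1810 mg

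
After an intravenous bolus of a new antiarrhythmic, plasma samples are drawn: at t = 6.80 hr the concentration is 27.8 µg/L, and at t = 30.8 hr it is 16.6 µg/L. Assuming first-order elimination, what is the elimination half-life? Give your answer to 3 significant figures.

k = ln(C₁/C₂) / (t₂ − t₁) = ln(27.8/16.6) / (30.8 − 6.80)
  = 0.5156 / 24.00 = 0.02148 hr⁻¹
t½ = ln 2 / k = ln 2 / 0.02148 ≈ 32.3 hours

32.3 hours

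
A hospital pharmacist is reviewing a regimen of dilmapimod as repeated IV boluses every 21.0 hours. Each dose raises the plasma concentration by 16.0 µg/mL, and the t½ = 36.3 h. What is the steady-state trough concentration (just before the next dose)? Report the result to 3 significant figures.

k = ln 2 / 36.3 = 0.01909 h⁻¹
Fraction remaining after one interval: e^(−kτ) = e^(−0.01909 × 21.0) = 0.6697
R = 1 / (1 − 0.6697) = 3.027
Css,max = 16.0 × 3.027 = 48.43 µg/mL
Css,min = Css,max × e^(−kτ) = 48.43 × 0.6697 ≈ 32.4 µg/mL

32.4 µg/mL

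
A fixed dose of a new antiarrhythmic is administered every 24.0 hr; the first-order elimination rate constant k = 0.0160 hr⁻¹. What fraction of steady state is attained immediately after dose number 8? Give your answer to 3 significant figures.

f_n = 1 − e^(−nkτ) = 1 − e^(−8 × 0.01600 × 24.0) = 1 − e^(−3.072) = 1 − 0.04633 ≈ 0.954

0.954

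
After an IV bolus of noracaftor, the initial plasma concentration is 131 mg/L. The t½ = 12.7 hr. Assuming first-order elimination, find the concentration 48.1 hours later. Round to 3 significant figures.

9.49 mg/L

k = ln 2 / 12.7 = 0.05458 hr⁻¹
48.1 hr is 3.787 half-lives, so C = 131 × (1/2)^3.787 = 131 × 0.07242 ≈ 9.49 mg/L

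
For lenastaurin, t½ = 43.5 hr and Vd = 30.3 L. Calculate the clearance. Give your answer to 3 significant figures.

k = ln 2 / t½ = ln 2 / 43.5 = 0.01593 hr⁻¹
CL = k · V = 0.01593 × 30.3 ≈ 0.483 L/hr

0.483 L/hr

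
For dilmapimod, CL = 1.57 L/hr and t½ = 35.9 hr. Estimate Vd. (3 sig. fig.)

81.3 L

k = ln 2 / t½ = ln 2 / 35.9 = 0.01931 hr⁻¹
V = CL / k = 1.57 / 0.01931 ≈ 81.3 L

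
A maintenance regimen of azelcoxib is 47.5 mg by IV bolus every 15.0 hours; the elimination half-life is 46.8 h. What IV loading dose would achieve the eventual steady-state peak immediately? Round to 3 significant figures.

238 mg

k = ln 2 / 46.8 = 0.01481 h⁻¹
Accumulation ratio R = 1 / (1 − e^(−kτ)) = 1 / (1 − e^(−0.01481×15.0)) = 1 / (1 − 0.8008) = 5.020
Loading dose = maintenance dose × R = 47.5 × 5.020 ≈ 238 mg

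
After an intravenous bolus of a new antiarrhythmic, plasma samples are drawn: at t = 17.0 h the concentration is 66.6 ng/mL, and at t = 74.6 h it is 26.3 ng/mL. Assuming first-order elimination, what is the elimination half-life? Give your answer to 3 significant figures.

k = ln(C₁/C₂) / (t₂ − t₁) = ln(66.6/26.3) / (74.6 − 17.0)
  = 0.9291 / 57.60 = 0.01613 h⁻¹
t½ = ln 2 / k = ln 2 / 0.01613 ≈ 43.0 hours

43.0 hours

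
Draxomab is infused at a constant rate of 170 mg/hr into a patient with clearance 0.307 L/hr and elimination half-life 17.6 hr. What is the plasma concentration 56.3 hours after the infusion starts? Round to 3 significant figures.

493 mg/L

Css = rate / CL = 170 / 0.307 = 553.7 mg/L
k = ln 2 / 17.6 = 0.03938 hr⁻¹
C(t) = Css (1 − e^(−kt)) = 553.7 × (1 − e^(−2.217)) = 553.7 × 0.8911 ≈ 493 mg/L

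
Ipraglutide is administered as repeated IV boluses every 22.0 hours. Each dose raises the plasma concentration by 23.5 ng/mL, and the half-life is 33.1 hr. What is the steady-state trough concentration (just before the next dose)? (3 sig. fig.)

40.2 ng/mL

k = ln 2 / 33.1 = 0.02094 hr⁻¹
Fraction remaining after one interval: e^(−kτ) = e^(−0.02094 × 22.0) = 0.6308
R = 1 / (1 − 0.6308) = 2.709
Css,max = 23.5 × 2.709 = 63.66 ng/mL
Css,min = Css,max × e^(−kτ) = 63.66 × 0.6308 ≈ 40.2 ng/mL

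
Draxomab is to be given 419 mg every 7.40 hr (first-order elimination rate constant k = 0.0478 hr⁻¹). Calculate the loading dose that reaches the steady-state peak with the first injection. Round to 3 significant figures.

1410 mg

Accumulation ratio R = 1 / (1 − e^(−kτ)) = 1 / (1 − e^(−0.04780×7.40)) = 1 / (1 − 0.7021) = 3.357
Loading dose = maintenance dose × R = 419 × 3.357 ≈ 1410 mg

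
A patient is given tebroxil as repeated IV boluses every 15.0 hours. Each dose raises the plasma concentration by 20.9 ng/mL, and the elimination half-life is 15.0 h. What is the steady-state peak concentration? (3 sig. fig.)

41.8 ng/mL

k = ln 2 / 15.0 = 0.04621 h⁻¹
Fraction remaining after one interval: e^(−kτ) = e^(−0.04621 × 15.0) = 0.5000
R = 1 / (1 − 0.5000) = 2.000
Css,max = 20.9 × 2.000 ≈ 41.8 ng/mL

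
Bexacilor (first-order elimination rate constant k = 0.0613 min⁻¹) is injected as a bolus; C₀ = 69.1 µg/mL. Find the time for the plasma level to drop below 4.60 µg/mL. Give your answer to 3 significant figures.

C(t) = C₀ e^(−kt)  ⇒  t = ln(C₀/C) / k
t = ln(69.1/4.60) / 0.06130 = 2.709 / 0.06130 ≈ 44.2 minutes

44.2 minutes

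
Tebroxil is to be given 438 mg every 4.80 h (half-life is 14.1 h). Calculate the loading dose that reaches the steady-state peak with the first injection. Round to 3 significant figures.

k = ln 2 / 14.1 = 0.04916 h⁻¹
Accumulation ratio R = 1 / (1 − e^(−kτ)) = 1 / (1 − e^(−0.04916×4.80)) = 1 / (1 − 0.7898) = 4.758
Loading dose = maintenance dose × R = 438 × 4.758 ≈ 2080 mg

2080 mg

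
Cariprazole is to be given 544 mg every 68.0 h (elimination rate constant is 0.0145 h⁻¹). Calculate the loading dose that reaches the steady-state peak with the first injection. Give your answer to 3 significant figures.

Accumulation ratio R = 1 / (1 − e^(−kτ)) = 1 / (1 − e^(−0.01450×68.0)) = 1 / (1 − 0.3731) = 1.595
Loading dose = maintenance dose × R = 544 × 1.595 ≈ 868 mg

868 mg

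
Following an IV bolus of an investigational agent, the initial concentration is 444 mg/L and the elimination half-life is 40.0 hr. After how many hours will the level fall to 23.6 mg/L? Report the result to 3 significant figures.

k = ln 2 / 40.0 = 0.01733 hr⁻¹
C(t) = C₀ e^(−kt)  ⇒  t = ln(C₀/C) / k
t = ln(444/23.6) / 0.01733 = 2.935 / 0.01733 ≈ 169 hours

169 hours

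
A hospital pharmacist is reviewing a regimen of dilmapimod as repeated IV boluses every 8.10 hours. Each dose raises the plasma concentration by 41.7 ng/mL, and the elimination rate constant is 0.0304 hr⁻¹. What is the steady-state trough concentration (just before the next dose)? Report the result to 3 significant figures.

Fraction remaining after one interval: e^(−kτ) = e^(−0.03040 × 8.10) = 0.7817
R = 1 / (1 − 0.7817) = 4.582
Css,max = 41.7 × 4.582 = 191.1 ng/mL
Css,min = Css,max × e^(−kτ) = 191.1 × 0.7817 ≈ 149 ng/mL

149 ng/mL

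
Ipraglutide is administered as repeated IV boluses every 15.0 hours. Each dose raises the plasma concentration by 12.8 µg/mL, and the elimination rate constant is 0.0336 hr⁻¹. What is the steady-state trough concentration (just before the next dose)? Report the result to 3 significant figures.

19.5 µg/mL

Fraction remaining after one interval: e^(−kτ) = e^(−0.03360 × 15.0) = 0.6041
R = 1 / (1 − 0.6041) = 2.526
Css,max = 12.8 × 2.526 = 32.33 µg/mL
Css,min = Css,max × e^(−kτ) = 32.33 × 0.6041 ≈ 19.5 µg/mL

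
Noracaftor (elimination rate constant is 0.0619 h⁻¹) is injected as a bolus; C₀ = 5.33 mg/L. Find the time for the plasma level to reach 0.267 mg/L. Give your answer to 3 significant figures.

C(t) = C₀ e^(−kt)  ⇒  t = ln(C₀/C) / k
t = ln(5.33/0.267) / 0.06190 = 2.994 / 0.06190 ≈ 48.4 hours

48.4 hours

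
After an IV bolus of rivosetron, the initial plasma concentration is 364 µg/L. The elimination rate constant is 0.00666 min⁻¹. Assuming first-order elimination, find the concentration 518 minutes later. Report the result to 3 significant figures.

C(t) = C₀ e^(−kt) = 364 × e^(−0.006660 × 518) = 364 × e^(−3.450) = 364 × 0.03175 ≈ 11.6 µg/L

11.6 µg/L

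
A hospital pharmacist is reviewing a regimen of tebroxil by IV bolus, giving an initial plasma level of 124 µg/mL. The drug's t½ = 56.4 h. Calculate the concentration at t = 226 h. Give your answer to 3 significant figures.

k = ln 2 / 56.4 = 0.01229 h⁻¹
C(t) = C₀ e^(−kt) = 124 × e^(−0.01229 × 226) = 124 × e^(−2.778) = 124 × 0.06219 ≈ 7.71 µg/mL

7.71 µg/mL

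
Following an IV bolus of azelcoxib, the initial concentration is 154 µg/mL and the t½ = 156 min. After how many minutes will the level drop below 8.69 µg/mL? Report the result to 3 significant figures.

647 minutes

k = ln 2 / 156 = 0.004443 min⁻¹
C(t) = C₀ e^(−kt)  ⇒  t = ln(C₀/C) / k
t = ln(154/8.69) / 0.004443 = 2.875 / 0.004443 ≈ 647 minutes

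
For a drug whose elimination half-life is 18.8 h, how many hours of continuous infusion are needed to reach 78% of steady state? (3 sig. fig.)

k = ln 2 / 18.8 = 0.03687 h⁻¹
f = 1 − e^(−kt)  ⇒  t = −ln(1 − f) / k
t = −ln(1 − 0.78) / 0.03687 = 1.514 / 0.03687 ≈ 41.1 hours

41.1 hours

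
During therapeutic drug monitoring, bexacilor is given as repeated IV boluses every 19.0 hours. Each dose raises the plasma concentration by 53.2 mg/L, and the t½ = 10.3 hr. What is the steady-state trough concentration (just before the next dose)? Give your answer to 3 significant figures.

20.5 mg/L

k = ln 2 / 10.3 = 0.06730 hr⁻¹
Fraction remaining after one interval: e^(−kτ) = e^(−0.06730 × 19.0) = 0.2784
R = 1 / (1 − 0.2784) = 1.386
Css,max = 53.2 × 1.386 = 73.73 mg/L
Css,min = Css,max × e^(−kτ) = 73.73 × 0.2784 ≈ 20.5 mg/L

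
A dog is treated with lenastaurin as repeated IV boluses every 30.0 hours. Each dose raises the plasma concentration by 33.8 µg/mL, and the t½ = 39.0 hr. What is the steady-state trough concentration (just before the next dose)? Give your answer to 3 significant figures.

k = ln 2 / 39.0 = 0.01777 hr⁻¹
Fraction remaining after one interval: e^(−kτ) = e^(−0.01777 × 30.0) = 0.5867
R = 1 / (1 − 0.5867) = 2.420
Css,max = 33.8 × 2.420 = 81.79 µg/mL
Css,min = Css,max × e^(−kτ) = 81.79 × 0.5867 ≈ 48.0 µg/mL

48.0 µg/mL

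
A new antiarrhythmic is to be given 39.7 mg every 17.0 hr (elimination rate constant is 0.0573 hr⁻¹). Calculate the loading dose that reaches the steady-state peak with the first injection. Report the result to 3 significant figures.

Accumulation ratio R = 1 / (1 − e^(−kτ)) = 1 / (1 − e^(−0.05730×17.0)) = 1 / (1 − 0.3775) = 1.607
Loading dose = maintenance dose × R = 39.7 × 1.607 ≈ 63.8 mg

63.8 mg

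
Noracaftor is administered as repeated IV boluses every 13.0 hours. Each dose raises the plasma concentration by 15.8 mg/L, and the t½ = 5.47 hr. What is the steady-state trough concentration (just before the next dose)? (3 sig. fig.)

3.77 mg/L

k = ln 2 / 5.47 = 0.1267 hr⁻¹
Fraction remaining after one interval: e^(−kτ) = e^(−0.1267 × 13.0) = 0.1926
R = 1 / (1 − 0.1926) = 1.238
Css,max = 15.8 × 1.238 = 19.57 mg/L
Css,min = Css,max × e^(−kτ) = 19.57 × 0.1926 ≈ 3.77 mg/L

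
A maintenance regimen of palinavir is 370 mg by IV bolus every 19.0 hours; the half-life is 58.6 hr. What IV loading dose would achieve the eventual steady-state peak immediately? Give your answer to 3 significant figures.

k = ln 2 / 58.6 = 0.01183 hr⁻¹
Accumulation ratio R = 1 / (1 − e^(−kτ)) = 1 / (1 − e^(−0.01183×19.0)) = 1 / (1 − 0.7987) = 4.968
Loading dose = maintenance dose × R = 370 × 4.968 ≈ 1840 mg

1840 mg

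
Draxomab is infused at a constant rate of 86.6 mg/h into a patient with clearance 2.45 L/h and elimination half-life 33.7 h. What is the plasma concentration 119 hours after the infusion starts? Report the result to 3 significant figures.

Css = rate / CL = 86.6 / 2.45 = 35.35 µg/mL
k = ln 2 / 33.7 = 0.02057 h⁻¹
C(t) = Css (1 − e^(−kt)) = 35.35 × (1 − e^(−2.448)) = 35.35 × 0.9135 ≈ 32.3 µg/mL

32.3 µg/mL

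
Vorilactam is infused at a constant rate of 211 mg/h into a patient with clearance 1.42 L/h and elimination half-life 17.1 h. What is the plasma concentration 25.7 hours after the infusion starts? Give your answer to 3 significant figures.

96.2 mg/L

Css = rate / CL = 211 / 1.42 = 148.6 mg/L
k = ln 2 / 17.1 = 0.04053 h⁻¹
C(t) = Css (1 − e^(−kt)) = 148.6 × (1 − e^(−1.042)) = 148.6 × 0.6472 ≈ 96.2 mg/L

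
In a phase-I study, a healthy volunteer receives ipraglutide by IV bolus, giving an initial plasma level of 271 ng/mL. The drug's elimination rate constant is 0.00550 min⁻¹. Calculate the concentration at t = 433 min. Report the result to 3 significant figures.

C(t) = C₀ e^(−kt) = 271 × e^(−0.005500 × 433) = 271 × e^(−2.381) = 271 × 0.09241 ≈ 25.0 ng/mL

25.0 ng/mL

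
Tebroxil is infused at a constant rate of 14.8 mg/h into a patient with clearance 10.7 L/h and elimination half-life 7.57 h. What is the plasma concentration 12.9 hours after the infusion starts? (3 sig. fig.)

0.959 µg/mL

Css = rate / CL = 14.8 / 10.7 = 1.383 µg/mL
k = ln 2 / 7.57 = 0.09157 h⁻¹
C(t) = Css (1 − e^(−kt)) = 1.383 × (1 − e^(−1.181)) = 1.383 × 0.6931 ≈ 0.959 µg/mL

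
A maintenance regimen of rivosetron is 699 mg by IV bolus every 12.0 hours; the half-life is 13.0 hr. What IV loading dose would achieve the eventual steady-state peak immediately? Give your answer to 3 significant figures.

1480 mg

k = ln 2 / 13.0 = 0.05332 hr⁻¹
Accumulation ratio R = 1 / (1 − e^(−kτ)) = 1 / (1 − e^(−0.05332×12.0)) = 1 / (1 − 0.5274) = 2.116
Loading dose = maintenance dose × R = 699 × 2.116 ≈ 1480 mg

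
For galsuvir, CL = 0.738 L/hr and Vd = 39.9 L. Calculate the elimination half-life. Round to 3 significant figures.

37.5 hours

k = CL / V = 0.738 / 39.9 = 0.01850 hr⁻¹
t½ = ln 2 / k = ln 2 / 0.01850 ≈ 37.5 hours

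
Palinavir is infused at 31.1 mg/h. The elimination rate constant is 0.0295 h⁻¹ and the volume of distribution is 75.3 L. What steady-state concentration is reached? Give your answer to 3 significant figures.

14.0 µg/mL

CL = k · V = 0.0295 × 75.3 = 2.221 L/h
Css = rate / CL = 31.1 / 2.221 ≈ 14.0 µg/mL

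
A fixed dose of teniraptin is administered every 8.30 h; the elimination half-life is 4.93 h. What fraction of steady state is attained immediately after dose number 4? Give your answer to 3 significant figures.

k = ln 2 / 4.93 = 0.1406 h⁻¹
f_n = 1 − e^(−nkτ) = 1 − e^(−4 × 0.1406 × 8.30) = 1 − e^(−4.668) = 1 − 0.009392 ≈ 0.991

0.991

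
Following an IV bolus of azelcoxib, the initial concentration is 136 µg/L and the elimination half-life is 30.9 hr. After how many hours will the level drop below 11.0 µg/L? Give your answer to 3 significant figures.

k = ln 2 / 30.9 = 0.02243 hr⁻¹
C(t) = C₀ e^(−kt)  ⇒  t = ln(C₀/C) / k
t = ln(136/11.0) / 0.02243 = 2.515 / 0.02243 ≈ 112 hours

112 hours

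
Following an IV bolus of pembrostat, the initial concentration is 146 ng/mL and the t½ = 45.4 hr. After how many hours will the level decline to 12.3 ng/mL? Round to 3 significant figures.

162 hours

k = ln 2 / 45.4 = 0.01527 hr⁻¹
C(t) = C₀ e^(−kt)  ⇒  t = ln(C₀/C) / k
t = ln(146/12.3) / 0.01527 = 2.474 / 0.01527 ≈ 162 hours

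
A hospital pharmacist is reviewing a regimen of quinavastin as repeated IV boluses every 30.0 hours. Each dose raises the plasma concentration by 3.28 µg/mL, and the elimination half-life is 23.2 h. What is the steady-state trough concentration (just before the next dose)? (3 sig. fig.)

2.26 µg/mL

k = ln 2 / 23.2 = 0.02988 h⁻¹
Fraction remaining after one interval: e^(−kτ) = e^(−0.02988 × 30.0) = 0.4081
R = 1 / (1 − 0.4081) = 1.689
Css,max = 3.28 × 1.689 = 5.541 µg/mL
Css,min = Css,max × e^(−kτ) = 5.541 × 0.4081 ≈ 2.26 µg/mL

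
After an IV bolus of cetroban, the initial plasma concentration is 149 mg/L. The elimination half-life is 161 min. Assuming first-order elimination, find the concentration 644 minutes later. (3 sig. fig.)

9.31 mg/L

k = ln 2 / 161 = 0.004305 min⁻¹
644 min is 4.000 half-lives, so C = 149 × (1/2)^4.000 = 149 × 0.06250 ≈ 9.31 mg/L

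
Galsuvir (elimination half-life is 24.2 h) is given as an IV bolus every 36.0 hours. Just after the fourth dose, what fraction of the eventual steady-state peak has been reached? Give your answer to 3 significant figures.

k = ln 2 / 24.2 = 0.02864 h⁻¹
f_n = 1 − e^(−nkτ) = 1 − e^(−4 × 0.02864 × 36.0) = 1 − e^(−4.125) = 1 − 0.01617 ≈ 0.984

0.984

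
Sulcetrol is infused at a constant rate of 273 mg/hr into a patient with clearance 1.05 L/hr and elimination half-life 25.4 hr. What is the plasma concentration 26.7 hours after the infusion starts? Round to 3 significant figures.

135 mg/L

Css = rate / CL = 273 / 1.05 = 260.0 mg/L
k = ln 2 / 25.4 = 0.02729 hr⁻¹
C(t) = Css (1 − e^(−kt)) = 260.0 × (1 − e^(−0.7286)) = 260.0 × 0.5174 ≈ 135 mg/L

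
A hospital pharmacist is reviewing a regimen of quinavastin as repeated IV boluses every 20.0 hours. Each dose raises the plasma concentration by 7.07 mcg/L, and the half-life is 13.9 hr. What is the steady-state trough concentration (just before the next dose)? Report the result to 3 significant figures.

k = ln 2 / 13.9 = 0.04987 hr⁻¹
Fraction remaining after one interval: e^(−kτ) = e^(−0.04987 × 20.0) = 0.3689
R = 1 / (1 − 0.3689) = 1.584
Css,max = 7.07 × 1.584 = 11.20 mcg/L
Css,min = Css,max × e^(−kτ) = 11.20 × 0.3689 ≈ 4.13 mcg/L

4.13 mcg/L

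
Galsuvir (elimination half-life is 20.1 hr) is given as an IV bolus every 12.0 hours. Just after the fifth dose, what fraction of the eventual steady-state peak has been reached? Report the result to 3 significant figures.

0.874

k = ln 2 / 20.1 = 0.03448 hr⁻¹
f_n = 1 − e^(−nkτ) = 1 − e^(−5 × 0.03448 × 12.0) = 1 − e^(−2.069) = 1 − 0.1263 ≈ 0.874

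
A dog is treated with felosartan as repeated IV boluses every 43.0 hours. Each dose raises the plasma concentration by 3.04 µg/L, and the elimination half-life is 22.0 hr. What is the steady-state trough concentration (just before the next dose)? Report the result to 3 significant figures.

1.06 µg/L

k = ln 2 / 22.0 = 0.03151 hr⁻¹
Fraction remaining after one interval: e^(−kτ) = e^(−0.03151 × 43.0) = 0.2580
R = 1 / (1 − 0.2580) = 1.348
Css,max = 3.04 × 1.348 = 4.097 µg/L
Css,min = Css,max × e^(−kτ) = 4.097 × 0.2580 ≈ 1.06 µg/L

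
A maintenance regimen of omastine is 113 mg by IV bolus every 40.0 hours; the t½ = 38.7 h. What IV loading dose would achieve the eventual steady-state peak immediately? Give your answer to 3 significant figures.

221 mg

k = ln 2 / 38.7 = 0.01791 h⁻¹
Accumulation ratio R = 1 / (1 − e^(−kτ)) = 1 / (1 − e^(−0.01791×40.0)) = 1 / (1 − 0.4885) = 1.955
Loading dose = maintenance dose × R = 113 × 1.955 ≈ 221 mg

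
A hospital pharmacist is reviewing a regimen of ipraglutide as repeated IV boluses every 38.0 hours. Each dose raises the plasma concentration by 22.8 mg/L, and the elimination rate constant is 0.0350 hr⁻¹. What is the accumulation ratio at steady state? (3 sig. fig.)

Fraction remaining after one interval: e^(−kτ) = e^(−0.03500 × 38.0) = 0.2645
R = 1 / (1 − 0.2645) = 1 / 0.7355 ≈ 1.36

1.36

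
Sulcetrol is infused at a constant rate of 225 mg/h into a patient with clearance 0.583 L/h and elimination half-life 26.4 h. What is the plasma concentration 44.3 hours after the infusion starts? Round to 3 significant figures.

265 µg/mL

Css = rate / CL = 225 / 0.583 = 385.9 µg/mL
k = ln 2 / 26.4 = 0.02626 h⁻¹
C(t) = Css (1 − e^(−kt)) = 385.9 × (1 − e^(−1.163)) = 385.9 × 0.6875 ≈ 265 µg/mL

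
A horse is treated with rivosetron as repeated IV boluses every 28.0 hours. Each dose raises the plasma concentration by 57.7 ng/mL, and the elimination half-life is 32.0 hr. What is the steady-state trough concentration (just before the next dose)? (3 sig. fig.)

69.2 ng/mL

k = ln 2 / 32.0 = 0.02166 hr⁻¹
Fraction remaining after one interval: e^(−kτ) = e^(−0.02166 × 28.0) = 0.5453
R = 1 / (1 − 0.5453) = 2.199
Css,max = 57.7 × 2.199 = 126.9 ng/mL
Css,min = Css,max × e^(−kτ) = 126.9 × 0.5453 ≈ 69.2 ng/mL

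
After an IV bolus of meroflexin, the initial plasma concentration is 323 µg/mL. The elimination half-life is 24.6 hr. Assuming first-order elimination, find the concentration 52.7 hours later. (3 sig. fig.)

k = ln 2 / 24.6 = 0.02818 hr⁻¹
C(t) = C₀ e^(−kt) = 323 × e^(−0.02818 × 52.7) = 323 × e^(−1.485) = 323 × 0.2265 ≈ 73.2 µg/mL

73.2 µg/mL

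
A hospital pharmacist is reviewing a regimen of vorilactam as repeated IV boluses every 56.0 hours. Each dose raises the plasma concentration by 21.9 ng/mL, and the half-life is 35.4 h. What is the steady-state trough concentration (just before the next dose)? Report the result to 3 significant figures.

k = ln 2 / 35.4 = 0.01958 h⁻¹
Fraction remaining after one interval: e^(−kτ) = e^(−0.01958 × 56.0) = 0.3340
R = 1 / (1 − 0.3340) = 1.502
Css,max = 21.9 × 1.502 = 32.88 ng/mL
Css,min = Css,max × e^(−kτ) = 32.88 × 0.3340 ≈ 11.0 ng/mL

11.0 ng/mL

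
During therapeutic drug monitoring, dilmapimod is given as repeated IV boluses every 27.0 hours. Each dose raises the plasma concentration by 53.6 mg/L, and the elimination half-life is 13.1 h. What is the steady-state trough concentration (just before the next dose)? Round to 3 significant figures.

16.9 mg/L

k = ln 2 / 13.1 = 0.05291 h⁻¹
Fraction remaining after one interval: e^(−kτ) = e^(−0.05291 × 27.0) = 0.2396
R = 1 / (1 − 0.2396) = 1.315
Css,max = 53.6 × 1.315 = 70.49 mg/L
Css,min = Css,max × e^(−kτ) = 70.49 × 0.2396 ≈ 16.9 mg/L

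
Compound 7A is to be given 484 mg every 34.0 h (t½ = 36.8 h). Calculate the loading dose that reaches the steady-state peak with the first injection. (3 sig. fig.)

k = ln 2 / 36.8 = 0.01884 h⁻¹
Accumulation ratio R = 1 / (1 − e^(−kτ)) = 1 / (1 − e^(−0.01884×34.0)) = 1 / (1 − 0.5271) = 2.115
Loading dose = maintenance dose × R = 484 × 2.115 ≈ 1020 mg

1020 mg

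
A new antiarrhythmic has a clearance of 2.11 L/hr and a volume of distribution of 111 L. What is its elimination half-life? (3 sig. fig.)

36.5 hours

k = CL / V = 2.11 / 111 = 0.01901 hr⁻¹
t½ = ln 2 / k = ln 2 / 0.01901 ≈ 36.5 hours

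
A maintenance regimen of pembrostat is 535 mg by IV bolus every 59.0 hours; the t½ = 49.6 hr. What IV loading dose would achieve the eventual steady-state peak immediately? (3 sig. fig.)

953 mg

k = ln 2 / 49.6 = 0.01397 hr⁻¹
Accumulation ratio R = 1 / (1 − e^(−kτ)) = 1 / (1 − e^(−0.01397×59.0)) = 1 / (1 − 0.4384) = 1.781
Loading dose = maintenance dose × R = 535 × 1.781 ≈ 953 mg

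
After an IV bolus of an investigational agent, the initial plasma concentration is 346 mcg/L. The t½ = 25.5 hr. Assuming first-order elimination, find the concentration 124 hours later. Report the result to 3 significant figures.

k = ln 2 / 25.5 = 0.02718 hr⁻¹
124 hr is 4.863 half-lives, so C = 346 × (1/2)^4.863 = 346 × 0.03437 ≈ 11.9 mcg/L

11.9 mcg/L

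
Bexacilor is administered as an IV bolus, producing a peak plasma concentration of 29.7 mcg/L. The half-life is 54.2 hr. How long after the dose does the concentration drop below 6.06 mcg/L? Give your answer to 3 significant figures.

k = ln 2 / 54.2 = 0.01279 hr⁻¹
C(t) = C₀ e^(−kt)  ⇒  t = ln(C₀/C) / k
t = ln(29.7/6.06) / 0.01279 = 1.589 / 0.01279 ≈ 124 hours

124 hours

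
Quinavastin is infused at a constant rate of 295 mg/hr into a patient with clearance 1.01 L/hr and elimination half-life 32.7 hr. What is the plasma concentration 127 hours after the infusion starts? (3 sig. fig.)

272 mg/L

Css = rate / CL = 295 / 1.01 = 292.1 mg/L
k = ln 2 / 32.7 = 0.02120 hr⁻¹
C(t) = Css (1 − e^(−kt)) = 292.1 × (1 − e^(−2.692)) = 292.1 × 0.9323 ≈ 272 mg/L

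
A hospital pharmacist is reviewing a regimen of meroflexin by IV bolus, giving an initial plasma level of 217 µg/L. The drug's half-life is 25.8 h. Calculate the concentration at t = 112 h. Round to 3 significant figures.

k = ln 2 / 25.8 = 0.02687 h⁻¹
112 h is 4.341 half-lives, so C = 217 × (1/2)^4.341 = 217 × 0.04934 ≈ 10.7 µg/L

10.7 µg/L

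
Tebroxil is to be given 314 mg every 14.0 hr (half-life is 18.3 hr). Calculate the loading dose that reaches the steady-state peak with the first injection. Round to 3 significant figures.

k = ln 2 / 18.3 = 0.03788 hr⁻¹
Accumulation ratio R = 1 / (1 − e^(−kτ)) = 1 / (1 − e^(−0.03788×14.0)) = 1 / (1 − 0.5884) = 2.430
Loading dose = maintenance dose × R = 314 × 2.430 ≈ 763 mg

763 mg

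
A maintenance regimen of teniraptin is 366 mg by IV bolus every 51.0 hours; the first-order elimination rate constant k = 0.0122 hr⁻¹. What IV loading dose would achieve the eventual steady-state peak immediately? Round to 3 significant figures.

Accumulation ratio R = 1 / (1 − e^(−kτ)) = 1 / (1 − e^(−0.01220×51.0)) = 1 / (1 − 0.5368) = 2.159
Loading dose = maintenance dose × R = 366 × 2.159 ≈ 790 mg

790 mg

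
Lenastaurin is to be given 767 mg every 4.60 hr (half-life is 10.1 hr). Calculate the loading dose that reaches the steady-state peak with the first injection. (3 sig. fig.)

2830 mg

k = ln 2 / 10.1 = 0.06863 hr⁻¹
Accumulation ratio R = 1 / (1 − e^(−kτ)) = 1 / (1 − e^(−0.06863×4.60)) = 1 / (1 − 0.7293) = 3.694
Loading dose = maintenance dose × R = 767 × 3.694 ≈ 2830 mg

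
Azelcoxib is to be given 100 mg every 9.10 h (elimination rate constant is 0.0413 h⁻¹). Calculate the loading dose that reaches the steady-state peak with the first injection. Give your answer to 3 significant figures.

Accumulation ratio R = 1 / (1 − e^(−kτ)) = 1 / (1 − e^(−0.04130×9.10)) = 1 / (1 − 0.6867) = 3.192
Loading dose = maintenance dose × R = 100 × 3.192 ≈ 319 mg

319 mg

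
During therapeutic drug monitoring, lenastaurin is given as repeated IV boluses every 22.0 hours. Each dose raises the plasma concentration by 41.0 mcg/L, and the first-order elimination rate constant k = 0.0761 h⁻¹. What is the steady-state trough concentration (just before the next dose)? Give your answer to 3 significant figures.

9.46 mcg/L

Fraction remaining after one interval: e^(−kτ) = e^(−0.07610 × 22.0) = 0.1875
R = 1 / (1 − 0.1875) = 1.231
Css,max = 41.0 × 1.231 = 50.46 mcg/L
Css,min = Css,max × e^(−kτ) = 50.46 × 0.1875 ≈ 9.46 mcg/L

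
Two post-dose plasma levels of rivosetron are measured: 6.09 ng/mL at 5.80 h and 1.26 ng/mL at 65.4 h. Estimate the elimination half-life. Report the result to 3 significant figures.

k = ln(C₁/C₂) / (t₂ − t₁) = ln(6.09/1.26) / (65.4 − 5.80)
  = 1.576 / 59.60 = 0.02644 h⁻¹
t½ = ln 2 / k = ln 2 / 0.02644 ≈ 26.2 hours

26.2 hours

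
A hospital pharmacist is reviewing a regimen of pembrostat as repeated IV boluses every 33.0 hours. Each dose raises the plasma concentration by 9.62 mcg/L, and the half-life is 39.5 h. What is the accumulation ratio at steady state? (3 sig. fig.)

2.27

k = ln 2 / 39.5 = 0.01755 h⁻¹
Fraction remaining after one interval: e^(−kτ) = e^(−0.01755 × 33.0) = 0.5604
R = 1 / (1 − 0.5604) = 1 / 0.4396 ≈ 2.27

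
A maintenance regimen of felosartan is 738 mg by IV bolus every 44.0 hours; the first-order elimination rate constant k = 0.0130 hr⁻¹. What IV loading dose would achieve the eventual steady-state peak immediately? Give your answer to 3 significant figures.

Accumulation ratio R = 1 / (1 − e^(−kτ)) = 1 / (1 − e^(−0.01300×44.0)) = 1 / (1 − 0.5644) = 2.296
Loading dose = maintenance dose × R = 738 × 2.296 ≈ 1690 mg

1690 mg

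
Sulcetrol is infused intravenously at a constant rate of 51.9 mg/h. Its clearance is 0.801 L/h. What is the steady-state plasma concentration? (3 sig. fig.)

Css = infusion rate / CL = 51.9 / 0.801 ≈ 64.8 µg/mL

64.8 µg/mL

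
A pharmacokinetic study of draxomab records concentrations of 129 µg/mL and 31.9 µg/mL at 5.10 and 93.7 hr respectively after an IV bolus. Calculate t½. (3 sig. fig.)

44.0 hours

k = ln(C₁/C₂) / (t₂ − t₁) = ln(129/31.9) / (93.7 − 5.10)
  = 1.397 / 88.60 = 0.01577 hr⁻¹
t½ = ln 2 / k = ln 2 / 0.01577 ≈ 44.0 hours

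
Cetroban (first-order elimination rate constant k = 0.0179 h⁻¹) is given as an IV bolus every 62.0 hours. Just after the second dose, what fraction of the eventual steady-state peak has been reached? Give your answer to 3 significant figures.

f_n = 1 − e^(−nkτ) = 1 − e^(−2 × 0.01790 × 62.0) = 1 − e^(−2.220) = 1 − 0.1087 ≈ 0.891

0.891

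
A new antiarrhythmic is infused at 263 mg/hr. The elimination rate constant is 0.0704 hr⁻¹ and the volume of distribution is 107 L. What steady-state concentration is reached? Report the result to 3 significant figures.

34.9 mg/L

CL = k · V = 0.0704 × 107 = 7.533 L/hr
Css = rate / CL = 263 / 7.533 ≈ 34.9 mg/L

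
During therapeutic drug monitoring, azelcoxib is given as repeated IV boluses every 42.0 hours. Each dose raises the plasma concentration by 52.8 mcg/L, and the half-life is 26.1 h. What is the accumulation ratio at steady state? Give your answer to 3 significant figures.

k = ln 2 / 26.1 = 0.02656 h⁻¹
Fraction remaining after one interval: e^(−kτ) = e^(−0.02656 × 42.0) = 0.3278
R = 1 / (1 − 0.3278) = 1 / 0.6722 ≈ 1.49

1.49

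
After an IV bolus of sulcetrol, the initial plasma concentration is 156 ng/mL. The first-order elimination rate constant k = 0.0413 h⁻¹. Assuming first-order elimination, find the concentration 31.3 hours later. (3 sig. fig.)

42.8 ng/mL

C(t) = C₀ e^(−kt) = 156 × e^(−0.04130 × 31.3) = 156 × e^(−1.293) = 156 × 0.2745 ≈ 42.8 ng/mL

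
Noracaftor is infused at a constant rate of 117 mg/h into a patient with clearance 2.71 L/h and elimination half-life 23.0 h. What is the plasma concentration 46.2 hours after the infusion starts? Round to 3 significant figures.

Css = rate / CL = 117 / 2.71 = 43.17 mg/L
k = ln 2 / 23.0 = 0.03014 h⁻¹
C(t) = Css (1 − e^(−kt)) = 43.17 × (1 − e^(−1.392)) = 43.17 × 0.7515 ≈ 32.4 mg/L

32.4 mg/L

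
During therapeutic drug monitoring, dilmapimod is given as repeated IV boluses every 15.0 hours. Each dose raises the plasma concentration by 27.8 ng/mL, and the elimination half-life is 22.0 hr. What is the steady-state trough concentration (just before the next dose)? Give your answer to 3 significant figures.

k = ln 2 / 22.0 = 0.03151 hr⁻¹
Fraction remaining after one interval: e^(−kτ) = e^(−0.03151 × 15.0) = 0.6234
R = 1 / (1 − 0.6234) = 2.655
Css,max = 27.8 × 2.655 = 73.81 ng/mL
Css,min = Css,max × e^(−kτ) = 73.81 × 0.6234 ≈ 46.0 ng/mL

46.0 ng/mL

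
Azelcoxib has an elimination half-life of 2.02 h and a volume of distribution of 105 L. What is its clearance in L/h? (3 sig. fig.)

k = ln 2 / t½ = ln 2 / 2.02 = 0.3431 h⁻¹
CL = k · V = 0.3431 × 105 ≈ 36.0 L/h

36.0 L/h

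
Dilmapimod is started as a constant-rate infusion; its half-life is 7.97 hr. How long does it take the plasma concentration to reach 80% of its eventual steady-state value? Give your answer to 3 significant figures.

k = ln 2 / 7.97 = 0.08697 hr⁻¹
f = 1 − e^(−kt)  ⇒  t = −ln(1 − f) / k
t = −ln(1 − 0.8) / 0.08697 = 1.609 / 0.08697 ≈ 18.5 hours

18.5 hours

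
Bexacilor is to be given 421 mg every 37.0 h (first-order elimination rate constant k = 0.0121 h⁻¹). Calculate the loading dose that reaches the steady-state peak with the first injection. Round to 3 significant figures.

1170 mg

Accumulation ratio R = 1 / (1 − e^(−kτ)) = 1 / (1 − e^(−0.01210×37.0)) = 1 / (1 − 0.6391) = 2.771
Loading dose = maintenance dose × R = 421 × 2.771 ≈ 1170 mg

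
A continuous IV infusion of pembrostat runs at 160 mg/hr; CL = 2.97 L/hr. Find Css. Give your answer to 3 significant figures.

Css = infusion rate / CL = 160 / 2.97 ≈ 53.9 µg/mL

53.9 µg/mL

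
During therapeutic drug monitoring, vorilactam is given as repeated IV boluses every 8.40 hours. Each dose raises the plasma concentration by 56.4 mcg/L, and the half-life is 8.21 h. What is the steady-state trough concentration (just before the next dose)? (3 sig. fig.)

k = ln 2 / 8.21 = 0.08443 h⁻¹
Fraction remaining after one interval: e^(−kτ) = e^(−0.08443 × 8.40) = 0.4920
R = 1 / (1 − 0.4920) = 1.969
Css,max = 56.4 × 1.969 = 111.0 mcg/L
Css,min = Css,max × e^(−kτ) = 111.0 × 0.4920 ≈ 54.6 mcg/L

54.6 mcg/L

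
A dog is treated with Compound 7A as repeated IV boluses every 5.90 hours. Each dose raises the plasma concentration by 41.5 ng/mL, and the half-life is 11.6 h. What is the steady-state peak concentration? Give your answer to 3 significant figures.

140 ng/mL

k = ln 2 / 11.6 = 0.05975 h⁻¹
Fraction remaining after one interval: e^(−kτ) = e^(−0.05975 × 5.90) = 0.7029
R = 1 / (1 − 0.7029) = 3.366
Css,max = 41.5 × 3.366 ≈ 140 ng/mL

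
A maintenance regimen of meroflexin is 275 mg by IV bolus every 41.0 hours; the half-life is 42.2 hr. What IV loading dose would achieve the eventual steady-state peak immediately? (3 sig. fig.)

k = ln 2 / 42.2 = 0.01643 hr⁻¹
Accumulation ratio R = 1 / (1 − e^(−kτ)) = 1 / (1 − e^(−0.01643×41.0)) = 1 / (1 − 0.5100) = 2.041
Loading dose = maintenance dose × R = 275 × 2.041 ≈ 561 mg

561 mg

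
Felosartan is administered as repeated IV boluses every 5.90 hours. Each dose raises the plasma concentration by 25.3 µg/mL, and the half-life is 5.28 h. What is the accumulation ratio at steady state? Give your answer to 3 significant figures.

1.85

k = ln 2 / 5.28 = 0.1313 h⁻¹
Fraction remaining after one interval: e^(−kτ) = e^(−0.1313 × 5.90) = 0.4609
R = 1 / (1 − 0.4609) = 1 / 0.5391 ≈ 1.85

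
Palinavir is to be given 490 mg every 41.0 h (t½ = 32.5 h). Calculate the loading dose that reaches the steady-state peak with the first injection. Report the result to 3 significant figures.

k = ln 2 / 32.5 = 0.02133 h⁻¹
Accumulation ratio R = 1 / (1 − e^(−kτ)) = 1 / (1 − e^(−0.02133×41.0)) = 1 / (1 − 0.4171) = 1.716
Loading dose = maintenance dose × R = 490 × 1.716 ≈ 841 mg

841 mg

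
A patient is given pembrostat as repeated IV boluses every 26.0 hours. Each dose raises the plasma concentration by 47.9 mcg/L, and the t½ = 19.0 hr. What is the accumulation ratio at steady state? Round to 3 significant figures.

k = ln 2 / 19.0 = 0.03648 hr⁻¹
Fraction remaining after one interval: e^(−kτ) = e^(−0.03648 × 26.0) = 0.3873
R = 1 / (1 − 0.3873) = 1 / 0.6127 ≈ 1.63

1.63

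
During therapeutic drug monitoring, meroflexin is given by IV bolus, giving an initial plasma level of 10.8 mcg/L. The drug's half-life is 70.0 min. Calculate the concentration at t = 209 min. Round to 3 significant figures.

k = ln 2 / 70.0 = 0.009902 min⁻¹
209 min is 2.986 half-lives, so C = 10.8 × (1/2)^2.986 = 10.8 × 0.1262 ≈ 1.36 mcg/L

1.36 mcg/L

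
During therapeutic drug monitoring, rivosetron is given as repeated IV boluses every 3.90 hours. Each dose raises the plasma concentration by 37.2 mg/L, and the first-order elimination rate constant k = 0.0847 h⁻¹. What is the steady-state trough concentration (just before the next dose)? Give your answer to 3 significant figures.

Fraction remaining after one interval: e^(−kτ) = e^(−0.08470 × 3.90) = 0.7187
R = 1 / (1 − 0.7187) = 3.555
Css,max = 37.2 × 3.555 = 132.2 mg/L
Css,min = Css,max × e^(−kτ) = 132.2 × 0.7187 ≈ 95.0 mg/L

95.0 mg/L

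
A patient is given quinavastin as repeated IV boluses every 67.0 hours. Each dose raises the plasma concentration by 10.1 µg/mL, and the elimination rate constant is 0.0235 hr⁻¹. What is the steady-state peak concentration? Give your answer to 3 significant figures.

12.7 µg/mL

Fraction remaining after one interval: e^(−kτ) = e^(−0.02350 × 67.0) = 0.2071
R = 1 / (1 − 0.2071) = 1.261
Css,max = 10.1 × 1.261 ≈ 12.7 µg/mL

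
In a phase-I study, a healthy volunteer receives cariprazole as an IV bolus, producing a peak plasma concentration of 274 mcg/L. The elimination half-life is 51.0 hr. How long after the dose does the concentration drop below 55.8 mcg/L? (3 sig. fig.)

117 hours

k = ln 2 / 51.0 = 0.01359 hr⁻¹
C(t) = C₀ e^(−kt)  ⇒  t = ln(C₀/C) / k
t = ln(274/55.8) / 0.01359 = 1.591 / 0.01359 ≈ 117 hours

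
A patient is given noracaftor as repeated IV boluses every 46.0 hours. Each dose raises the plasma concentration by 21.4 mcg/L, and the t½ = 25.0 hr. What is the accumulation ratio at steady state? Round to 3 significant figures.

1.39

k = ln 2 / 25.0 = 0.02773 hr⁻¹
Fraction remaining after one interval: e^(−kτ) = e^(−0.02773 × 46.0) = 0.2793
R = 1 / (1 − 0.2793) = 1 / 0.7207 ≈ 1.39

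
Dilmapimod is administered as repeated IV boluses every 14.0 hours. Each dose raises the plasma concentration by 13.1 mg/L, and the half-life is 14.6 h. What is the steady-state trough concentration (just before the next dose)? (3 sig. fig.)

k = ln 2 / 14.6 = 0.04748 h⁻¹
Fraction remaining after one interval: e^(−kτ) = e^(−0.04748 × 14.0) = 0.5144
R = 1 / (1 − 0.5144) = 2.060
Css,max = 13.1 × 2.060 = 26.98 mg/L
Css,min = Css,max × e^(−kτ) = 26.98 × 0.5144 ≈ 13.9 mg/L

13.9 mg/L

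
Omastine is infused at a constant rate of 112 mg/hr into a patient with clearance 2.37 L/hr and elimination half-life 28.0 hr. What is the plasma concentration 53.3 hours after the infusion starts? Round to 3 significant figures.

34.6 µg/mL

Css = rate / CL = 112 / 2.37 = 47.26 µg/mL
k = ln 2 / 28.0 = 0.02476 hr⁻¹
C(t) = Css (1 − e^(−kt)) = 47.26 × (1 − e^(−1.319)) = 47.26 × 0.7327 ≈ 34.6 µg/mL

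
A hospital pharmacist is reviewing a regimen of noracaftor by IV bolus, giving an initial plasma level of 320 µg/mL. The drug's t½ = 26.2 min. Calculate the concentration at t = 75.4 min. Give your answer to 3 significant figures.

k = ln 2 / 26.2 = 0.02646 min⁻¹
75.4 min is 2.878 half-lives, so C = 320 × (1/2)^2.878 = 320 × 0.1360 ≈ 43.5 µg/mL

43.5 µg/mL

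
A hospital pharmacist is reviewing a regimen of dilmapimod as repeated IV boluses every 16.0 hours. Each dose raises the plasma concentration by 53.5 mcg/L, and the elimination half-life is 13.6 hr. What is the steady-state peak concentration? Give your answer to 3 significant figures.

k = ln 2 / 13.6 = 0.05097 hr⁻¹
Fraction remaining after one interval: e^(−kτ) = e^(−0.05097 × 16.0) = 0.4424
R = 1 / (1 − 0.4424) = 1.794
Css,max = 53.5 × 1.794 ≈ 96.0 mcg/L

96.0 mcg/L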